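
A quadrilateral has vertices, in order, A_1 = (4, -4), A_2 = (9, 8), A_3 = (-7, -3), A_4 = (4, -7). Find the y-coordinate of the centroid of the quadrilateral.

-65/102

Apply Gauss's area formula. First the cross-terms c_i = x_i·y_{i+1} − x_{i+1}·y_i:
  68, 29, 61, 12  ⇒  2A = 170, A = 85.
Then Σ (y_i + y_{i+1})·c_i = -325, so ȳ = -325 / (6·85) = -65/102.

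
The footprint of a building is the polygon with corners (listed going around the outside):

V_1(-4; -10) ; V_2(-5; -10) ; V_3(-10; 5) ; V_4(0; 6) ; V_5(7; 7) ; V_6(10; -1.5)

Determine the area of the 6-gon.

211.75

Cross-terms: -10, -125, -60, -42, -80.5, -106  ⇒  Σ = -423.5
Area = |Σ|/2 = 211.75.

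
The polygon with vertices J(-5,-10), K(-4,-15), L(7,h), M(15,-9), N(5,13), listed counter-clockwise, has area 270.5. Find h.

The doubled signed area Σ (x_i y_{i+1} − x_{i+1} y_i) is linear in h.
With h=0 it equals 332; the coefficient of h is -19 (from the two edges through L).
So -19·h + 332 = 2·270.5 = 541 ⇒ h = -11.

-11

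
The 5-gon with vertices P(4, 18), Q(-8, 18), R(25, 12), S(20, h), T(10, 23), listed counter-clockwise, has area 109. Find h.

Write out the shoelace sum; only the two edges meeting at S involve h:
2·Area = [(25·h − 20·12) + (20·23 − 10·h)] + -242
       = 15·h + -22 = 218
⇒ h = 16.

16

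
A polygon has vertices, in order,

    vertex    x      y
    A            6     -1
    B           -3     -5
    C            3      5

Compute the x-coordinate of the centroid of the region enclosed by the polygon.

Apply Gauss's area formula. First the cross-terms c_i = x_i·y_{i+1} − x_{i+1}·y_i:
  -33, 0, -33  ⇒  2A = -66, A = -33.
Then Σ (x_i + x_{i+1})·c_i = -396, so x̄ = -396 / (6·(-33)) = 2.

2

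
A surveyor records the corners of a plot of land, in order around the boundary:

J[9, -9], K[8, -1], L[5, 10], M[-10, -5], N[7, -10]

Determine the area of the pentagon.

Apply the shoelace formula: 2A = Σ (x_i·y_{i+1} − x_{i+1}·y_i), indices taken mod 5.
J→K: (9)(-1) − (8)(-9) = 63
K→L: (8)(10) − (5)(-1) = 85
L→M: (5)(-5) − (-10)(10) = 75
M→N: (-10)(-10) − (7)(-5) = 135
N→J: (7)(-9) − (9)(-10) = 27
Σ = 385
Area = |Σ|/2 = 192.5.

192.5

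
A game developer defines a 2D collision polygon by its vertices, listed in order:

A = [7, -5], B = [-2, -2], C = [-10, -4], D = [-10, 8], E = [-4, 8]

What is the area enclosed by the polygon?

Apply the shoelace formula: 2A = Σ (x_i·y_{i+1} − x_{i+1}·y_i), indices taken mod 5.
A→B: (7)(-2) − (-2)(-5) = -24
B→C: (-2)(-4) − (-10)(-2) = -12
C→D: (-10)(8) − (-10)(-4) = -120
D→E: (-10)(8) − (-4)(8) = -48
E→A: (-4)(-5) − (7)(8) = -36
Σ = -240
Area = |Σ|/2 = 120.

120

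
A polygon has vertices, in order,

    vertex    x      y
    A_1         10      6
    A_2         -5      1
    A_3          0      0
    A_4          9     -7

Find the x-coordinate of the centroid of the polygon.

Apply Gauss's area formula. First the cross-terms c_i = x_i·y_{i+1} − x_{i+1}·y_i:
  40, 0, 0, 124  ⇒  2A = 164, A = 82.
Then Σ (x_i + x_{i+1})·c_i = 2556, so x̄ = 2556 / (6·82) = 213/41.

213/41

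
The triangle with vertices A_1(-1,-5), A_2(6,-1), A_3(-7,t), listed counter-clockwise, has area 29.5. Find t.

0

The doubled signed area Σ (x_i y_{i+1} − x_{i+1} y_i) is linear in t.
With t=0 it equals 59; the coefficient of t is 7 (from the two edges through A_3).
So 7·t + 59 = 2·29.5 = 59 ⇒ t = 0.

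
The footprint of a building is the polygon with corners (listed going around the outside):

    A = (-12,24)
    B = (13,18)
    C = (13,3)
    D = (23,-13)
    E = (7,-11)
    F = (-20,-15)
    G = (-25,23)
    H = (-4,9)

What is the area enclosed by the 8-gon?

Σ = (-528) + (-195) + (-238) + (-162) + (-325) + (-835) + (-133) + (12) = -2404
Area = |Σ|/2 = 1202.

1202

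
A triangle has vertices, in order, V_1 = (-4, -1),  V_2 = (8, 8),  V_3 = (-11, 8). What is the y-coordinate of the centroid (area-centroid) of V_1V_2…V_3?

Apply the shoelace (surveyor's) formula. First the cross-terms c_i = x_i·y_{i+1} − x_{i+1}·y_i:
  -24, 152, 43  ⇒  2A = 171, A = 85.5.
Then Σ (y_i + y_{i+1})·c_i = 2565, so ȳ = 2565 / (6·85.5) = 5.

5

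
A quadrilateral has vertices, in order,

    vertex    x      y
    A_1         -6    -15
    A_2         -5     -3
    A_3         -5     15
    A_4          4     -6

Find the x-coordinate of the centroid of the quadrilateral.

Apply the shoelace formula. First the cross-terms c_i = x_i·y_{i+1} − x_{i+1}·y_i:
  -57, -90, -30, -96  ⇒  2A = -273, A = -136.5.
Then Σ (x_i + x_{i+1})·c_i = 1749, so x̄ = 1749 / (6·(-136.5)) = -583/273.

-583/273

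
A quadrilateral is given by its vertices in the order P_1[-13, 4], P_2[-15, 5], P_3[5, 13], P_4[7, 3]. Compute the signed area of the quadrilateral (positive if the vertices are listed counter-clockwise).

Apply the shoelace (surveyor's) formula: 2A = Σ (x_i·y_{i+1} − x_{i+1}·y_i), indices taken mod 4.
Cross-terms: -5, -220, -76, 67  ⇒  Σ = -234
Signed area = Σ/2 = -117 (negative ⇒ clockwise traversal).

-117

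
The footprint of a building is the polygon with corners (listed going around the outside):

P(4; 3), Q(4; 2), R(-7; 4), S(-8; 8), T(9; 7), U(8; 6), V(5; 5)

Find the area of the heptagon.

Apply the surveyor's formula: 2A = Σ (x_i·y_{i+1} − x_{i+1}·y_i), indices taken mod 7.
Σ = (-4) + (30) + (-24) + (-128) + (-2) + (10) + (-5) = -123
Area = |Σ|/2 = 61.5.

61.5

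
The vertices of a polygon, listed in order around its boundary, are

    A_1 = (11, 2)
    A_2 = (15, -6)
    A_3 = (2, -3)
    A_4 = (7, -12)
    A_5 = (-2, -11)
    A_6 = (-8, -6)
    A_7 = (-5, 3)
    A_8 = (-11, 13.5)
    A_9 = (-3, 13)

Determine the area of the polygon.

Apply the shoelace formula: 2A = Σ (x_i·y_{i+1} − x_{i+1}·y_i), indices taken mod 9.
Σ = (-96) + (-33) + (-3) + (-101) + (-76) + (-54) + (-34.5) + (-102.5) + (-149) = -649
Area = |Σ|/2 = 324.5.

324.5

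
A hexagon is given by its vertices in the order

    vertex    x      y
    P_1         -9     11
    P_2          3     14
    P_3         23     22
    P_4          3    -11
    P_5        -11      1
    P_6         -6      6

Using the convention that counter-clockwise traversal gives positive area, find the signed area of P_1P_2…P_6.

-462

P_1→P_2: (-9)(14) − (3)(11) = -159
P_2→P_3: (3)(22) − (23)(14) = -256
P_3→P_4: (23)(-11) − (3)(22) = -319
P_4→P_5: (3)(1) − (-11)(-11) = -118
P_5→P_6: (-11)(6) − (-6)(1) = -60
P_6→P_1: (-6)(11) − (-9)(6) = -12
Σ = -924
Signed area = Σ/2 = -462 (negative ⇒ clockwise traversal).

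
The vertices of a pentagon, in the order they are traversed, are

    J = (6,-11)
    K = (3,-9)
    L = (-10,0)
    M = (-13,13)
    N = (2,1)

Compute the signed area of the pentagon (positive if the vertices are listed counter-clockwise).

J→K: (6)(-9) − (3)(-11) = -21
K→L: (3)(0) − (-10)(-9) = -90
L→M: (-10)(13) − (-13)(0) = -130
M→N: (-13)(1) − (2)(13) = -39
N→J: (2)(-11) − (6)(1) = -28
Σ = -308
Signed area = Σ/2 = -154 (negative ⇒ clockwise traversal).

-154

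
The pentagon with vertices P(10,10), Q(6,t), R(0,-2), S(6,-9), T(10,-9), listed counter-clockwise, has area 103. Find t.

4

Write out the shoelace sum; only the two edges meeting at Q involve t:
2·Area = [(10·t − 6·10) + (6·(-2) − 0·t)] + 238
       = 10·t + 166 = 206
⇒ t = 4.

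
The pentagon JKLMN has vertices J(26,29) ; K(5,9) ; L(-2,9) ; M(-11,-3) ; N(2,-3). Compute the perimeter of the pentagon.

|JK| = √((-21)² + (-20)²) = √841 = 29
|KL| = √((-7)² + (0)²) = √49 = 7
|LM| = √((-9)² + (-12)²) = √225 = 15
|MN| = √((13)² + (0)²) = √169 = 13
|NJ| = √((24)² + (32)²) = √1600 = 40
Perimeter = 29 + 7 + 15 + 13 + 40 = 104.

104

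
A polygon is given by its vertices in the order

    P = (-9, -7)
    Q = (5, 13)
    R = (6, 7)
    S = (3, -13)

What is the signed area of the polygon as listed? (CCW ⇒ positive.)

Apply Gauss's area formula: 2A = Σ (x_i·y_{i+1} − x_{i+1}·y_i), indices taken mod 4.
Σ = (-82) + (-43) + (-99) + (-138) = -362
Signed area = Σ/2 = -181 (negative ⇒ clockwise traversal).

-181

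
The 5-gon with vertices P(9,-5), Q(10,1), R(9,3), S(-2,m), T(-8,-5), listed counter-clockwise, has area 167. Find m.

The doubled signed area Σ (x_i y_{i+1} − x_{i+1} y_i) is linear in m.
With m=0 it equals 181; the coefficient of m is 17 (from the two edges through S).
So 17·m + 181 = 2·167 = 334 ⇒ m = 9.

9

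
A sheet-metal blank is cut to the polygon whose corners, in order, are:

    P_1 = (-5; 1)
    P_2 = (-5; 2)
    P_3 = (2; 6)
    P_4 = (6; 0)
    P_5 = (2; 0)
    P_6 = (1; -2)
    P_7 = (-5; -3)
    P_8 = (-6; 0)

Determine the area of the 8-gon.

Apply the surveyor's formula: 2A = Σ (x_i·y_{i+1} − x_{i+1}·y_i), indices taken mod 8.
P_1→P_2: (-5)(2) − (-5)(1) = -5
P_2→P_3: (-5)(6) − (2)(2) = -34
P_3→P_4: (2)(0) − (6)(6) = -36
P_4→P_5: (6)(0) − (2)(0) = 0
P_5→P_6: (2)(-2) − (1)(0) = -4
P_6→P_7: (1)(-3) − (-5)(-2) = -13
P_7→P_8: (-5)(0) − (-6)(-3) = -18
P_8→P_1: (-6)(1) − (-5)(0) = -6
Σ = -116
Area = |Σ|/2 = 58.

58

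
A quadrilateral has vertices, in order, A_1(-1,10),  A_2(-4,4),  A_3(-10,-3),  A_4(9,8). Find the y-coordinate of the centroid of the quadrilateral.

685/133

Apply the shoelace formula. First the cross-terms c_i = x_i·y_{i+1} − x_{i+1}·y_i:
  36, 52, -53, 98  ⇒  2A = 133, A = 66.5.
Then Σ (y_i + y_{i+1})·c_i = 2055, so ȳ = 2055 / (6·66.5) = 685/133.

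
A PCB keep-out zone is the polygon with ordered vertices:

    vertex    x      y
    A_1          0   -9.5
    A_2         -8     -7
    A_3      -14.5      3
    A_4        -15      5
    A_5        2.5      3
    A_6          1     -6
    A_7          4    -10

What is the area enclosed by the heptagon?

164.25

Apply the shoelace (surveyor's) formula: 2A = Σ (x_i·y_{i+1} − x_{i+1}·y_i), indices taken mod 7.
Σ = (-76) + (-125.5) + (-27.5) + (-57.5) + (-18) + (14) + (-38) = -328.5
Area = |Σ|/2 = 164.25.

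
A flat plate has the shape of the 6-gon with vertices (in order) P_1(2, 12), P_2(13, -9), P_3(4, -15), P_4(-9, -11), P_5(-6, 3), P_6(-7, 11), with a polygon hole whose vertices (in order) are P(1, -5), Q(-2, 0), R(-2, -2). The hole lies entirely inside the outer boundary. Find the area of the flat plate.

Outer boundary:
Apply Gauss's area formula: 2A = Σ (x_i·y_{i+1} − x_{i+1}·y_i), indices taken mod 6.
Σ = (-174) + (-159) + (-179) + (-93) + (-45) + (-106) = -756
Area = |Σ|/2 = 378.
Hole:
Σ = (-10) + (4) + (12) = 6
Area = |Σ|/2 = 3.
Net area = 378 − 3 = 375.

375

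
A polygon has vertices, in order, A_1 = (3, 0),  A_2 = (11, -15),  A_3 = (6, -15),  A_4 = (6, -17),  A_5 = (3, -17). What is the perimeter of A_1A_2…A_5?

|A_1A_2| = √((8)² + (-15)²) = √289 = 17
|A_2A_3| = √((-5)² + (0)²) = √25 = 5
|A_3A_4| = √((0)² + (-2)²) = √4 = 2
|A_4A_5| = √((-3)² + (0)²) = √9 = 3
|A_5A_1| = √((0)² + (17)²) = √289 = 17
Perimeter = 17 + 5 + 2 + 3 + 17 = 44.

44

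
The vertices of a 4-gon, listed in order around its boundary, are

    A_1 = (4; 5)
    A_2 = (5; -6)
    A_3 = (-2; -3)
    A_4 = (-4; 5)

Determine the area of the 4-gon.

69

Apply the shoelace (surveyor's) formula: 2A = Σ (x_i·y_{i+1} − x_{i+1}·y_i), indices taken mod 4.
A_1→A_2: (4)(-6) − (5)(5) = -49
A_2→A_3: (5)(-3) − (-2)(-6) = -27
A_3→A_4: (-2)(5) − (-4)(-3) = -22
A_4→A_1: (-4)(5) − (4)(5) = -40
Σ = -138
Area = |Σ|/2 = 69.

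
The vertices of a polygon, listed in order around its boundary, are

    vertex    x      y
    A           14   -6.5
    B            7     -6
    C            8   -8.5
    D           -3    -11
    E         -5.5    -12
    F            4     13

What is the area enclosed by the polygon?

209.75

Apply the surveyor's formula: 2A = Σ (x_i·y_{i+1} − x_{i+1}·y_i), indices taken mod 6.
Cross-terms: -38.5, -11.5, -113.5, -24.5, -23.5, -208  ⇒  Σ = -419.5
Area = |Σ|/2 = 209.75.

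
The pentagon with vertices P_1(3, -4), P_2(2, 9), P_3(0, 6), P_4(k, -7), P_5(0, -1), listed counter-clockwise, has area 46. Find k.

-6

The doubled signed area Σ (x_i y_{i+1} − x_{i+1} y_i) is linear in k.
With k=0 it equals 50; the coefficient of k is -7 (from the two edges through P_4).
So -7·k + 50 = 2·46 = 92 ⇒ k = -6.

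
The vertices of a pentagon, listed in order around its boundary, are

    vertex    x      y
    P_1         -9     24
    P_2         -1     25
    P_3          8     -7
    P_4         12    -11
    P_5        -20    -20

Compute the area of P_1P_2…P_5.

Apply the shoelace (surveyor's) formula: 2A = Σ (x_i·y_{i+1} − x_{i+1}·y_i), indices taken mod 5.
Cross-terms: -201, -193, -4, -460, -660  ⇒  Σ = -1518
Area = |Σ|/2 = 759.

759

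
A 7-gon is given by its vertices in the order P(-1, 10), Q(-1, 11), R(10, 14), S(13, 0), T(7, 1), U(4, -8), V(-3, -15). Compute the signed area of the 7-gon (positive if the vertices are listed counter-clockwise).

-241.5

Σ = (-1) + (-124) + (-182) + (13) + (-60) + (-84) + (-45) = -483
Signed area = Σ/2 = -241.5 (negative ⇒ clockwise traversal).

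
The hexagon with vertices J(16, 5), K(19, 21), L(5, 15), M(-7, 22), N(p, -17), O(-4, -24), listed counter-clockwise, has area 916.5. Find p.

-17

Write out the shoelace sum; only the two edges meeting at N involve p:
2·Area = [((-7)·(-17) − p·22) + (p·(-24) − (-4)·(-17))] + 1000
       = -46·p + 1051 = 1833
⇒ p = -17.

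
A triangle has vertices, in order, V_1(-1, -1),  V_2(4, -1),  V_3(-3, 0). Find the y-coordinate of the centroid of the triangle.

Apply the surveyor's formula. First the cross-terms c_i = x_i·y_{i+1} − x_{i+1}·y_i:
  5, -3, 3  ⇒  2A = 5, A = 2.5.
Then Σ (y_i + y_{i+1})·c_i = -10, so ȳ = -10 / (6·2.5) = -2/3.

-2/3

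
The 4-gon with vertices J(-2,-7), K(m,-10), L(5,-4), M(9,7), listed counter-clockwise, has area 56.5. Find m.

7

Write out the shoelace sum; only the two edges meeting at K involve m:
2·Area = [((-2)·(-10) − m·(-7)) + (m·(-4) − 5·(-10))] + 22
       = 3·m + 92 = 113
⇒ m = 7.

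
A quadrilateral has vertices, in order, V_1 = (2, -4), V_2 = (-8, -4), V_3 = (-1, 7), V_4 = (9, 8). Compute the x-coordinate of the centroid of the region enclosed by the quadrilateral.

Apply the surveyor's formula. First the cross-terms c_i = x_i·y_{i+1} − x_{i+1}·y_i:
  -40, -60, -71, -52  ⇒  2A = -223, A = -111.5.
Then Σ (x_i + x_{i+1})·c_i = -360, so x̄ = -360 / (6·(-111.5)) = 120/223.

120/223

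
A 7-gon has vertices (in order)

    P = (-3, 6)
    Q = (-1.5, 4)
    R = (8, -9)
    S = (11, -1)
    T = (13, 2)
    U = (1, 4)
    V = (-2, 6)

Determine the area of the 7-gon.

Apply the shoelace (surveyor's) formula: 2A = Σ (x_i·y_{i+1} − x_{i+1}·y_i), indices taken mod 7.
Σ = (-3) + (-18.5) + (91) + (35) + (50) + (14) + (6) = 174.5
Area = |Σ|/2 = 87.25.

87.25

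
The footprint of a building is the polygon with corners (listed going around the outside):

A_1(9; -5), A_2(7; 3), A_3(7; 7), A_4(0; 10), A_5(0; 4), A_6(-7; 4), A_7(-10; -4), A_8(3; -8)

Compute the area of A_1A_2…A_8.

202.5

Apply the shoelace formula: 2A = Σ (x_i·y_{i+1} − x_{i+1}·y_i), indices taken mod 8.
Σ = (62) + (28) + (70) + (0) + (28) + (68) + (92) + (57) = 405
Area = |Σ|/2 = 202.5.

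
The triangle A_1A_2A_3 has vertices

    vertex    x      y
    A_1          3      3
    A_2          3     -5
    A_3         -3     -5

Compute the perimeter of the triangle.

|A_1A_2| = √((0)² + (-8)²) = √64 = 8
|A_2A_3| = √((-6)² + (0)²) = √36 = 6
|A_3A_1| = √((6)² + (8)²) = √100 = 10
Perimeter = 8 + 6 + 10 = 24.

24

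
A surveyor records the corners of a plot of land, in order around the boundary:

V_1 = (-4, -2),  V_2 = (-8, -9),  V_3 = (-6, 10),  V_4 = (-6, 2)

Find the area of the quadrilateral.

23

Σ = (20) + (-134) + (48) + (20) = -46
Area = |Σ|/2 = 23.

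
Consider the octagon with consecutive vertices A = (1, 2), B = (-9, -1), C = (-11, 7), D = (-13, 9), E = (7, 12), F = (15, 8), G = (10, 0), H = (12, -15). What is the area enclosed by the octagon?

299.5

Apply the shoelace (surveyor's) formula: 2A = Σ (x_i·y_{i+1} − x_{i+1}·y_i), indices taken mod 8.
Σ = (17) + (-74) + (-8) + (-219) + (-124) + (-80) + (-150) + (39) = -599
Area = |Σ|/2 = 299.5.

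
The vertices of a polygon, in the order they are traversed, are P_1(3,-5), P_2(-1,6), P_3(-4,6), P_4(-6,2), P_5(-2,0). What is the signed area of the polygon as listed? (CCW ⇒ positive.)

Σ = (13) + (18) + (28) + (4) + (10) = 73
Signed area = Σ/2 = 36.5 (positive ⇒ counter-clockwise traversal).

36.5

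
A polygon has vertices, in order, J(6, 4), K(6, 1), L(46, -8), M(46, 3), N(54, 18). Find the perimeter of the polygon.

122

|JK| = √((0)² + (-3)²) = √9 = 3
|KL| = √((40)² + (-9)²) = √1681 = 41
|LM| = √((0)² + (11)²) = √121 = 11
|MN| = √((8)² + (15)²) = √289 = 17
|NJ| = √((-48)² + (-14)²) = √2500 = 50
Perimeter = 3 + 41 + 11 + 17 + 50 = 122.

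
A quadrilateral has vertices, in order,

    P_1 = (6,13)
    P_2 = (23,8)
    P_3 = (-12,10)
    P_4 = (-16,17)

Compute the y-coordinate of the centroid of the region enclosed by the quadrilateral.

Apply Gauss's area formula. First the cross-terms c_i = x_i·y_{i+1} − x_{i+1}·y_i:
  -251, 326, -44, -310  ⇒  2A = -279, A = -139.5.
Then Σ (y_i + y_{i+1})·c_i = -9891, so ȳ = -9891 / (6·(-139.5)) = 1099/93.

1099/93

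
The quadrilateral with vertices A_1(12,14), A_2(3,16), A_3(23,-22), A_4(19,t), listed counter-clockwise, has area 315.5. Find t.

21

The doubled signed area Σ (x_i y_{i+1} − x_{i+1} y_i) is linear in t.
With t=0 it equals 400; the coefficient of t is 11 (from the two edges through A_4).
So 11·t + 400 = 2·315.5 = 631 ⇒ t = 21.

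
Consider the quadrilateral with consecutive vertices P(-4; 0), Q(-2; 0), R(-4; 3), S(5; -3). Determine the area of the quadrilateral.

10.5

Apply the shoelace (surveyor's) formula: 2A = Σ (x_i·y_{i+1} − x_{i+1}·y_i), indices taken mod 4.
Σ = (0) + (-6) + (-3) + (-12) = -21
Area = |Σ|/2 = 10.5.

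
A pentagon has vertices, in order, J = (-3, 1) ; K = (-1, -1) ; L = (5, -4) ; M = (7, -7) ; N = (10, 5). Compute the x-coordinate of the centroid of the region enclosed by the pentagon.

79/17

Apply the surveyor's formula. First the cross-terms c_i = x_i·y_{i+1} − x_{i+1}·y_i:
  4, 9, -7, 105, 25  ⇒  2A = 136, A = 68.
Then Σ (x_i + x_{i+1})·c_i = 1896, so x̄ = 1896 / (6·68) = 79/17.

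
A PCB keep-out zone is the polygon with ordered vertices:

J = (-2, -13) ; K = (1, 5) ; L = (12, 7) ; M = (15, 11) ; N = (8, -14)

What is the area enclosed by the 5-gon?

226.5

Apply the shoelace formula: 2A = Σ (x_i·y_{i+1} − x_{i+1}·y_i), indices taken mod 5.
J→K: (-2)(5) − (1)(-13) = 3
K→L: (1)(7) − (12)(5) = -53
L→M: (12)(11) − (15)(7) = 27
M→N: (15)(-14) − (8)(11) = -298
N→J: (8)(-13) − (-2)(-14) = -132
Σ = -453
Area = |Σ|/2 = 226.5.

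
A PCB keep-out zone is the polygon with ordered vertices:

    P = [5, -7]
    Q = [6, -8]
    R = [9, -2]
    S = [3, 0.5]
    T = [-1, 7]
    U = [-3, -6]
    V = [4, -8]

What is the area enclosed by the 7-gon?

Apply Gauss's area formula: 2A = Σ (x_i·y_{i+1} − x_{i+1}·y_i), indices taken mod 7.
Σ = (2) + (60) + (10.5) + (21.5) + (27) + (48) + (12) = 181
Area = |Σ|/2 = 90.5.

90.5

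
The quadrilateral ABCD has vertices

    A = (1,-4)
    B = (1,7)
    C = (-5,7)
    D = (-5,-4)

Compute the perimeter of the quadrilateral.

|AB| = √((0)² + (11)²) = √121 = 11
|BC| = √((-6)² + (0)²) = √36 = 6
|CD| = √((0)² + (-11)²) = √121 = 11
|DA| = √((6)² + (0)²) = √36 = 6
Perimeter = 11 + 6 + 11 + 6 = 34.

34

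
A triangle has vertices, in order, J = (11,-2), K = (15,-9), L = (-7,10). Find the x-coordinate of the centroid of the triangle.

Apply the surveyor's formula. First the cross-terms c_i = x_i·y_{i+1} − x_{i+1}·y_i:
  -69, 87, -96  ⇒  2A = -78, A = -39.
Then Σ (x_i + x_{i+1})·c_i = -1482, so x̄ = -1482 / (6·(-39)) = 19/3.

19/3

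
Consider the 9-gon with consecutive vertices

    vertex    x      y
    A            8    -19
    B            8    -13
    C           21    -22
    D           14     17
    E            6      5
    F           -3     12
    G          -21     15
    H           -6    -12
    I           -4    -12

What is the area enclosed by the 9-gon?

Apply the shoelace (surveyor's) formula: 2A = Σ (x_i·y_{i+1} − x_{i+1}·y_i), indices taken mod 9.
Cross-terms: 48, 97, 665, -32, 87, 207, 342, 24, 172  ⇒  Σ = 1610
Area = |Σ|/2 = 805.

805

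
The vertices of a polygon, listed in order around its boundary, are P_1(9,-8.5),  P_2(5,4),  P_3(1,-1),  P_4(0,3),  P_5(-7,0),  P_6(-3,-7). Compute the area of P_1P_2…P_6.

115.5

Σ = (78.5) + (-9) + (3) + (21) + (49) + (88.5) = 231
Area = |Σ|/2 = 115.5.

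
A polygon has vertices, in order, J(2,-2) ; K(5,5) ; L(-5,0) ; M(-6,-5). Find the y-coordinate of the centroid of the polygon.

-47/138

Apply Gauss's area formula. First the cross-terms c_i = x_i·y_{i+1} − x_{i+1}·y_i:
  20, 25, 25, 22  ⇒  2A = 92, A = 46.
Then Σ (y_i + y_{i+1})·c_i = -94, so ȳ = -94 / (6·46) = -47/138.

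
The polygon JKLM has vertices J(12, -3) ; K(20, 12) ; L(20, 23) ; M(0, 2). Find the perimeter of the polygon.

70

|JK| = √((8)² + (15)²) = √289 = 17
|KL| = √((0)² + (11)²) = √121 = 11
|LM| = √((-20)² + (-21)²) = √841 = 29
|MJ| = √((12)² + (-5)²) = √169 = 13
Perimeter = 17 + 11 + 29 + 13 = 70.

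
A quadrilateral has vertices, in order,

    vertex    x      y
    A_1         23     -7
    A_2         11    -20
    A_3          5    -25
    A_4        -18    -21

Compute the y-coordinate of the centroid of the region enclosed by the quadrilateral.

Apply the shoelace (surveyor's) formula. First the cross-terms c_i = x_i·y_{i+1} − x_{i+1}·y_i:
  -383, -175, -555, 609  ⇒  2A = -504, A = -252.
Then Σ (y_i + y_{i+1})·c_i = 26694, so ȳ = 26694 / (6·(-252)) = -1483/84.

-1483/84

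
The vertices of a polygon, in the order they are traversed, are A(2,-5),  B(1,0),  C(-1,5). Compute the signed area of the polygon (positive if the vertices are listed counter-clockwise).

Apply Gauss's area formula: 2A = Σ (x_i·y_{i+1} − x_{i+1}·y_i), indices taken mod 3.
Σ = (5) + (5) + (-5) = 5
Signed area = Σ/2 = 2.5 (positive ⇒ counter-clockwise traversal).

2.5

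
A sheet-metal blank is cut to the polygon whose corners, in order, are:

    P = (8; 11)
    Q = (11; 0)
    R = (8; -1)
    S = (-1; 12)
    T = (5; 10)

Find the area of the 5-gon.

66

Apply Gauss's area formula: 2A = Σ (x_i·y_{i+1} − x_{i+1}·y_i), indices taken mod 5.
P→Q: (8)(0) − (11)(11) = -121
Q→R: (11)(-1) − (8)(0) = -11
R→S: (8)(12) − (-1)(-1) = 95
S→T: (-1)(10) − (5)(12) = -70
T→P: (5)(11) − (8)(10) = -25
Σ = -132
Area = |Σ|/2 = 66.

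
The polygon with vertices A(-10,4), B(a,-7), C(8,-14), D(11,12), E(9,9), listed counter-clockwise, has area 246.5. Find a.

0

Write out the shoelace sum; only the two edges meeting at B involve a:
2·Area = [((-10)·(-7) − a·4) + (a·(-14) − 8·(-7))] + 367
       = -18·a + 493 = 493
⇒ a = 0.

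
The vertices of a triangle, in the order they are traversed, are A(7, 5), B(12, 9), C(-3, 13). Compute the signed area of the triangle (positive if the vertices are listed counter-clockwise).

40

A→B: (7)(9) − (12)(5) = 3
B→C: (12)(13) − (-3)(9) = 183
C→A: (-3)(5) − (7)(13) = -106
Σ = 80
Signed area = Σ/2 = 40 (positive ⇒ counter-clockwise traversal).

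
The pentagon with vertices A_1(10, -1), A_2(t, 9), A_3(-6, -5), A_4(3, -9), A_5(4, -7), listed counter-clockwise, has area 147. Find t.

The doubled signed area Σ (x_i y_{i+1} − x_{i+1} y_i) is linear in t.
With t=0 it equals 294; the coefficient of t is -4 (from the two edges through A_2).
So -4·t + 294 = 2·147 = 294 ⇒ t = 0.

0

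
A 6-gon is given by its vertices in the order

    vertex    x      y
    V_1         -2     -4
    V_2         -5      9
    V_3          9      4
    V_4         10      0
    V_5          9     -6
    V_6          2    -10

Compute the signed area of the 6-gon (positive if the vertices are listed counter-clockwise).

Apply the surveyor's formula: 2A = Σ (x_i·y_{i+1} − x_{i+1}·y_i), indices taken mod 6.
Σ = (-38) + (-101) + (-40) + (-60) + (-78) + (-28) = -345
Signed area = Σ/2 = -172.5 (negative ⇒ clockwise traversal).

-172.5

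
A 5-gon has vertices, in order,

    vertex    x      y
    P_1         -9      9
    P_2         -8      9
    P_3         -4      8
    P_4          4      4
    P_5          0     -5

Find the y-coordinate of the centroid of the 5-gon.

Apply the shoelace (surveyor's) formula. First the cross-terms c_i = x_i·y_{i+1} − x_{i+1}·y_i:
  -9, -28, -48, -20, -45  ⇒  2A = -150, A = -75.
Then Σ (y_i + y_{i+1})·c_i = -1374, so ȳ = -1374 / (6·(-75)) = 229/75.

229/75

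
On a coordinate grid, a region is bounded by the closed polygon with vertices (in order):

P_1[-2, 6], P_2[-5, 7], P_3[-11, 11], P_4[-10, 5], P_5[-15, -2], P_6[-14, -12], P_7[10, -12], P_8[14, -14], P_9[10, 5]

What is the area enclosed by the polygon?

Apply the shoelace (surveyor's) formula: 2A = Σ (x_i·y_{i+1} − x_{i+1}·y_i), indices taken mod 9.
Σ = (16) + (22) + (55) + (95) + (152) + (288) + (28) + (210) + (70) = 936
Area = |Σ|/2 = 468.

468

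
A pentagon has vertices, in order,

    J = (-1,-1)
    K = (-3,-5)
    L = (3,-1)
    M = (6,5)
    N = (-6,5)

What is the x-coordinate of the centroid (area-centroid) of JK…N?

Apply Gauss's area formula. First the cross-terms c_i = x_i·y_{i+1} − x_{i+1}·y_i:
  2, 18, 21, 60, 11  ⇒  2A = 112, A = 56.
Then Σ (x_i + x_{i+1})·c_i = 104, so x̄ = 104 / (6·56) = 13/42.

13/42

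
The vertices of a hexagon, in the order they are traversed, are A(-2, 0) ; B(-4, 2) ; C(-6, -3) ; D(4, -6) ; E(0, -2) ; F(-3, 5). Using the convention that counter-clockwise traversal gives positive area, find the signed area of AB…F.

Apply Gauss's area formula: 2A = Σ (x_i·y_{i+1} − x_{i+1}·y_i), indices taken mod 6.
A→B: (-2)(2) − (-4)(0) = -4
B→C: (-4)(-3) − (-6)(2) = 24
C→D: (-6)(-6) − (4)(-3) = 48
D→E: (4)(-2) − (0)(-6) = -8
E→F: (0)(5) − (-3)(-2) = -6
F→A: (-3)(0) − (-2)(5) = 10
Σ = 64
Signed area = Σ/2 = 32 (positive ⇒ counter-clockwise traversal).

32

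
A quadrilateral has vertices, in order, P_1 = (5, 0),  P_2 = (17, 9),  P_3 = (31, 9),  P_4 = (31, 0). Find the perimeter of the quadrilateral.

|P_1P_2| = √((12)² + (9)²) = √225 = 15
|P_2P_3| = √((14)² + (0)²) = √196 = 14
|P_3P_4| = √((0)² + (-9)²) = √81 = 9
|P_4P_1| = √((-26)² + (0)²) = √676 = 26
Perimeter = 15 + 14 + 9 + 26 = 64.

64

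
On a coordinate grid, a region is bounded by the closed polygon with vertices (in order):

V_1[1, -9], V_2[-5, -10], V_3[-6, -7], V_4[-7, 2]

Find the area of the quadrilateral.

Apply the surveyor's formula: 2A = Σ (x_i·y_{i+1} − x_{i+1}·y_i), indices taken mod 4.
V_1→V_2: (1)(-10) − (-5)(-9) = -55
V_2→V_3: (-5)(-7) − (-6)(-10) = -25
V_3→V_4: (-6)(2) − (-7)(-7) = -61
V_4→V_1: (-7)(-9) − (1)(2) = 61
Σ = -80
Area = |Σ|/2 = 40.

40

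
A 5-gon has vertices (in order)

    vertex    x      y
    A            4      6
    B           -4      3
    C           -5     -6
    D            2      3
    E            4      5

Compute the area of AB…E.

37

Σ = (36) + (39) + (-3) + (-2) + (4) = 74
Area = |Σ|/2 = 37.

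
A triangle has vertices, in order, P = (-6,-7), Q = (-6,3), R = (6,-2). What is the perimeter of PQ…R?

36

|PQ| = √((0)² + (10)²) = √100 = 10
|QR| = √((12)² + (-5)²) = √169 = 13
|RP| = √((-12)² + (-5)²) = √169 = 13
Perimeter = 10 + 13 + 13 = 36.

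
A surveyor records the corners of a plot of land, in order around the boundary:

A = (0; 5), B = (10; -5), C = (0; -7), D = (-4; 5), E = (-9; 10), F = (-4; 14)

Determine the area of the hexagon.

124.5

Apply the shoelace (surveyor's) formula: 2A = Σ (x_i·y_{i+1} − x_{i+1}·y_i), indices taken mod 6.
A→B: (0)(-5) − (10)(5) = -50
B→C: (10)(-7) − (0)(-5) = -70
C→D: (0)(5) − (-4)(-7) = -28
D→E: (-4)(10) − (-9)(5) = 5
E→F: (-9)(14) − (-4)(10) = -86
F→A: (-4)(5) − (0)(14) = -20
Σ = -249
Area = |Σ|/2 = 124.5.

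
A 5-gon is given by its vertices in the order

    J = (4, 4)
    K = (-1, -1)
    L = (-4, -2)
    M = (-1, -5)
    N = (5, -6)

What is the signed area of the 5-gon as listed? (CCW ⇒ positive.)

Apply Gauss's area formula: 2A = Σ (x_i·y_{i+1} − x_{i+1}·y_i), indices taken mod 5.
Σ = (0) + (-2) + (18) + (31) + (44) = 91
Signed area = Σ/2 = 45.5 (positive ⇒ counter-clockwise traversal).

45.5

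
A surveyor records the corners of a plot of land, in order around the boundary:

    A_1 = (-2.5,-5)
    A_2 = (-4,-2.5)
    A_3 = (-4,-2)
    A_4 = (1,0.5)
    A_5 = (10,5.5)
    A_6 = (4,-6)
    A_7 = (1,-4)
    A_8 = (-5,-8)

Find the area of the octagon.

65.125

Apply the shoelace (surveyor's) formula: 2A = Σ (x_i·y_{i+1} − x_{i+1}·y_i), indices taken mod 8.
A_1→A_2: (-2.5)(-2.5) − (-4)(-5) = -13.75
A_2→A_3: (-4)(-2) − (-4)(-2.5) = -2
A_3→A_4: (-4)(0.5) − (1)(-2) = 0
A_4→A_5: (1)(5.5) − (10)(0.5) = 0.5
A_5→A_6: (10)(-6) − (4)(5.5) = -82
A_6→A_7: (4)(-4) − (1)(-6) = -10
A_7→A_8: (1)(-8) − (-5)(-4) = -28
A_8→A_1: (-5)(-5) − (-2.5)(-8) = 5
Σ = -130.25
Area = |Σ|/2 = 65.125.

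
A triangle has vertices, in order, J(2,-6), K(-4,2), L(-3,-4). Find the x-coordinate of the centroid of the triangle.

Apply Gauss's area formula. First the cross-terms c_i = x_i·y_{i+1} − x_{i+1}·y_i:
  -20, 22, 26  ⇒  2A = 28, A = 14.
Then Σ (x_i + x_{i+1})·c_i = -140, so x̄ = -140 / (6·14) = -5/3.

-5/3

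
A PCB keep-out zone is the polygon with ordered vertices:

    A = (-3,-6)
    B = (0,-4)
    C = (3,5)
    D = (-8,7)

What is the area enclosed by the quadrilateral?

77

Apply the shoelace (surveyor's) formula: 2A = Σ (x_i·y_{i+1} − x_{i+1}·y_i), indices taken mod 4.
Cross-terms: 12, 12, 61, 69  ⇒  Σ = 154
Area = |Σ|/2 = 77.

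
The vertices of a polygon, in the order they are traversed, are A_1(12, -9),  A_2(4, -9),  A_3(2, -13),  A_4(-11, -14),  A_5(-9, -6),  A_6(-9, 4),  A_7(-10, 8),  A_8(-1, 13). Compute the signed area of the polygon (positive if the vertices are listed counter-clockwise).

Apply the shoelace formula: 2A = Σ (x_i·y_{i+1} − x_{i+1}·y_i), indices taken mod 8.
Σ = (-72) + (-34) + (-171) + (-60) + (-90) + (-32) + (-122) + (-147) = -728
Signed area = Σ/2 = -364 (negative ⇒ clockwise traversal).

-364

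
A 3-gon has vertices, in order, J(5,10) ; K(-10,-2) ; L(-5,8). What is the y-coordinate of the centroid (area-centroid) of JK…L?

16/3

Apply Gauss's area formula. First the cross-terms c_i = x_i·y_{i+1} − x_{i+1}·y_i:
  90, -90, -90  ⇒  2A = -90, A = -45.
Then Σ (y_i + y_{i+1})·c_i = -1440, so ȳ = -1440 / (6·(-45)) = 16/3.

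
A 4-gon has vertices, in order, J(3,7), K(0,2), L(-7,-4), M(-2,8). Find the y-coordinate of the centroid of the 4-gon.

Apply Gauss's area formula. First the cross-terms c_i = x_i·y_{i+1} − x_{i+1}·y_i:
  6, 14, -64, -38  ⇒  2A = -82, A = -41.
Then Σ (y_i + y_{i+1})·c_i = -800, so ȳ = -800 / (6·(-41)) = 400/123.

400/123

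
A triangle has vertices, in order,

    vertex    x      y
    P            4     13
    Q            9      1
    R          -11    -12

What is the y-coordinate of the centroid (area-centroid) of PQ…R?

2/3

Apply the surveyor's formula. First the cross-terms c_i = x_i·y_{i+1} − x_{i+1}·y_i:
  -113, -97, -95  ⇒  2A = -305, A = -152.5.
Then Σ (y_i + y_{i+1})·c_i = -610, so ȳ = -610 / (6·(-152.5)) = 2/3.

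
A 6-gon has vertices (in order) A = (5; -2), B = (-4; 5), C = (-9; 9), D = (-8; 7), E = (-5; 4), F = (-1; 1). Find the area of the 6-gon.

17

Σ = (17) + (9) + (9) + (3) + (-1) + (-3) = 34
Area = |Σ|/2 = 17.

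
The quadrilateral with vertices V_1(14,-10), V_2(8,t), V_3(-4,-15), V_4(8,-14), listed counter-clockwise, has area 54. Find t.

Write out the shoelace sum; only the two edges meeting at V_2 involve t:
2·Area = [(14·t − 8·(-10)) + (8·(-15) − (-4)·t)] + 292
       = 18·t + 252 = 108
⇒ t = -8.

-8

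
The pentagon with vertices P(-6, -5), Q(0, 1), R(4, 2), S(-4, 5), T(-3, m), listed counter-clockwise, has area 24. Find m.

Write out the shoelace sum; only the two edges meeting at T involve m:
2·Area = [((-4)·m − (-3)·5) + ((-3)·(-5) − (-6)·m)] + 18
       = 2·m + 48 = 48
⇒ m = 0.

0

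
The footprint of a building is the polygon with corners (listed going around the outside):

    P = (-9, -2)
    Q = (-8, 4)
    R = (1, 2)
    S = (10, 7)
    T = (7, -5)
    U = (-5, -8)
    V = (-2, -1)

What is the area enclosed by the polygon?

140.5

Apply the shoelace (surveyor's) formula: 2A = Σ (x_i·y_{i+1} − x_{i+1}·y_i), indices taken mod 7.
Σ = (-52) + (-20) + (-13) + (-99) + (-81) + (-11) + (-5) = -281
Area = |Σ|/2 = 140.5.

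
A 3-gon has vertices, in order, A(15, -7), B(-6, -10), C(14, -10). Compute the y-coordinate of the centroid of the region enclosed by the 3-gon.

-9

Apply the shoelace (surveyor's) formula. First the cross-terms c_i = x_i·y_{i+1} − x_{i+1}·y_i:
  -192, 200, 52  ⇒  2A = 60, A = 30.
Then Σ (y_i + y_{i+1})·c_i = -1620, so ȳ = -1620 / (6·30) = -9.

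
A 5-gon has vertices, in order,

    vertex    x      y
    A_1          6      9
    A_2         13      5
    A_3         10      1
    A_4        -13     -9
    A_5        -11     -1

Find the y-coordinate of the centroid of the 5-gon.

Apply the shoelace formula. First the cross-terms c_i = x_i·y_{i+1} − x_{i+1}·y_i:
  -87, -37, -77, -86, -93  ⇒  2A = -380, A = -190.
Then Σ (y_i + y_{i+1})·c_i = -708, so ȳ = -708 / (6·(-190)) = 59/95.

59/95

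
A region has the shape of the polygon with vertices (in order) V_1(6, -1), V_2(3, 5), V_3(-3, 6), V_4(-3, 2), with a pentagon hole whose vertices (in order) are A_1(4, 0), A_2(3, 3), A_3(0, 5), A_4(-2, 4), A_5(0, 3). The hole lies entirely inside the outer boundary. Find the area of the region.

25

Outer boundary:
Σ = (33) + (33) + (12) + (-9) = 69
Area = |Σ|/2 = 34.5.
Hole:
Apply the surveyor's formula: 2A = Σ (x_i·y_{i+1} − x_{i+1}·y_i), indices taken mod 5.
Cross-terms: 12, 15, 10, -6, -12  ⇒  Σ = 19
Area = |Σ|/2 = 9.5.
Net area = 34.5 − 9.5 = 25.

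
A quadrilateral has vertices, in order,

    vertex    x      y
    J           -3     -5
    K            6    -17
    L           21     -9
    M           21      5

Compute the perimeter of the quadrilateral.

|JK| = √((9)² + (-12)²) = √225 = 15
|KL| = √((15)² + (8)²) = √289 = 17
|LM| = √((0)² + (14)²) = √196 = 14
|MJ| = √((-24)² + (-10)²) = √676 = 26
Perimeter = 15 + 17 + 14 + 26 = 72.

72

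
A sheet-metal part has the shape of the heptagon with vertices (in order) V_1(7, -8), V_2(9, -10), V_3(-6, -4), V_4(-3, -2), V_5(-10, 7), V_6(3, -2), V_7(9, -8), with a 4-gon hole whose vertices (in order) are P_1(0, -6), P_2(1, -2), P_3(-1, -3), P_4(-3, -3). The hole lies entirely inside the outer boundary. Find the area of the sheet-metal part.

72.5

Outer boundary:
Apply Gauss's area formula: 2A = Σ (x_i·y_{i+1} − x_{i+1}·y_i), indices taken mod 7.
Cross-terms: 2, -96, 0, -41, -1, -6, -16  ⇒  Σ = -158
Area = |Σ|/2 = 79.
Hole:
Σ = (6) + (-5) + (-6) + (18) = 13
Area = |Σ|/2 = 6.5.
Net area = 79 − 6.5 = 72.5.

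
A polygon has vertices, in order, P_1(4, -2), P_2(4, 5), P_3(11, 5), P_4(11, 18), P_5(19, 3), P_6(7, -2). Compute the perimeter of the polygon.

60

|P_1P_2| = √((0)² + (7)²) = √49 = 7
|P_2P_3| = √((7)² + (0)²) = √49 = 7
|P_3P_4| = √((0)² + (13)²) = √169 = 13
|P_4P_5| = √((8)² + (-15)²) = √289 = 17
|P_5P_6| = √((-12)² + (-5)²) = √169 = 13
|P_6P_1| = √((-3)² + (0)²) = √9 = 3
Perimeter = 7 + 7 + 13 + 17 + 13 + 3 = 60.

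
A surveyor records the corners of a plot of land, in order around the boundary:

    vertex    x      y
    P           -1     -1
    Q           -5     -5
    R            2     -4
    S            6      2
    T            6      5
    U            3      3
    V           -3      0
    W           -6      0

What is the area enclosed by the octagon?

47

Apply the surveyor's formula: 2A = Σ (x_i·y_{i+1} − x_{i+1}·y_i), indices taken mod 8.
P→Q: (-1)(-5) − (-5)(-1) = 0
Q→R: (-5)(-4) − (2)(-5) = 30
R→S: (2)(2) − (6)(-4) = 28
S→T: (6)(5) − (6)(2) = 18
T→U: (6)(3) − (3)(5) = 3
U→V: (3)(0) − (-3)(3) = 9
V→W: (-3)(0) − (-6)(0) = 0
W→P: (-6)(-1) − (-1)(0) = 6
Σ = 94
Area = |Σ|/2 = 47.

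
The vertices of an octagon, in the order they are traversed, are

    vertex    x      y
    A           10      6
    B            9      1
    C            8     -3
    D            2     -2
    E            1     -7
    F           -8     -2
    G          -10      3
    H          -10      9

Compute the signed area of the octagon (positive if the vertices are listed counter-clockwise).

-206.5

Apply the shoelace formula: 2A = Σ (x_i·y_{i+1} − x_{i+1}·y_i), indices taken mod 8.
A→B: (10)(1) − (9)(6) = -44
B→C: (9)(-3) − (8)(1) = -35
C→D: (8)(-2) − (2)(-3) = -10
D→E: (2)(-7) − (1)(-2) = -12
E→F: (1)(-2) − (-8)(-7) = -58
F→G: (-8)(3) − (-10)(-2) = -44
G→H: (-10)(9) − (-10)(3) = -60
H→A: (-10)(6) − (10)(9) = -150
Σ = -413
Signed area = Σ/2 = -206.5 (negative ⇒ clockwise traversal).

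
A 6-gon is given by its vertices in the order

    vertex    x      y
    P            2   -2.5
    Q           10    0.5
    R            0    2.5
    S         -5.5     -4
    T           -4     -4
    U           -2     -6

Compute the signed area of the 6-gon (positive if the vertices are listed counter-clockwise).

Apply the shoelace (surveyor's) formula: 2A = Σ (x_i·y_{i+1} − x_{i+1}·y_i), indices taken mod 6.
Σ = (26) + (25) + (13.75) + (6) + (16) + (17) = 103.75
Signed area = Σ/2 = 51.875 (positive ⇒ counter-clockwise traversal).

51.875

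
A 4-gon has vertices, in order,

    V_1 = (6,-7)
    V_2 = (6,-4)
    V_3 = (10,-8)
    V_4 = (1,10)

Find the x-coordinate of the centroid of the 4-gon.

Apply Gauss's area formula. First the cross-terms c_i = x_i·y_{i+1} − x_{i+1}·y_i:
  18, -8, 108, -67  ⇒  2A = 51, A = 25.5.
Then Σ (x_i + x_{i+1})·c_i = 807, so x̄ = 807 / (6·25.5) = 269/51.

269/51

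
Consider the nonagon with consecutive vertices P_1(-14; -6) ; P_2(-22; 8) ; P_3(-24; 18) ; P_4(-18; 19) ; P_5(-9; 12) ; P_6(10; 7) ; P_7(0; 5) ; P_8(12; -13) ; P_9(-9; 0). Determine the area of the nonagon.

440.5

Apply the shoelace (surveyor's) formula: 2A = Σ (x_i·y_{i+1} − x_{i+1}·y_i), indices taken mod 9.
Cross-terms: -244, -204, -132, -45, -183, 50, -60, -117, 54  ⇒  Σ = -881
Area = |Σ|/2 = 440.5.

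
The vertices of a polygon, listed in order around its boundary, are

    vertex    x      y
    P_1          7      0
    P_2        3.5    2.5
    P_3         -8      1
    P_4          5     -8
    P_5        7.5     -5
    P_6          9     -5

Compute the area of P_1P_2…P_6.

88.75

Σ = (17.5) + (23.5) + (59) + (35) + (7.5) + (35) = 177.5
Area = |Σ|/2 = 88.75.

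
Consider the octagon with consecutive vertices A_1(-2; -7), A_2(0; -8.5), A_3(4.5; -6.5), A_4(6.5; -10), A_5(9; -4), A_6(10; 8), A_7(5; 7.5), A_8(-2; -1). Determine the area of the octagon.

Σ = (17) + (38.25) + (-2.75) + (64) + (112) + (35) + (10) + (12) = 285.5
Area = |Σ|/2 = 142.75.

142.75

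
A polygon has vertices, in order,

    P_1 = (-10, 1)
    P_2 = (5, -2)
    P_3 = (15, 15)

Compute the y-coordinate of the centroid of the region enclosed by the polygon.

Apply Gauss's area formula. First the cross-terms c_i = x_i·y_{i+1} − x_{i+1}·y_i:
  15, 105, 165  ⇒  2A = 285, A = 142.5.
Then Σ (y_i + y_{i+1})·c_i = 3990, so ȳ = 3990 / (6·142.5) = 14/3.

14/3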